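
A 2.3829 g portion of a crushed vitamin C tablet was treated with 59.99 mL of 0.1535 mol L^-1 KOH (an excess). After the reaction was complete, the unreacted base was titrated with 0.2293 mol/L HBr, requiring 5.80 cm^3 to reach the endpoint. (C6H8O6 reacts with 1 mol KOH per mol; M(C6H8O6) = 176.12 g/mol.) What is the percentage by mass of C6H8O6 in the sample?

Total n(KOH) added = 0.1535 x 0.05999 = 0.009208 mol.
n(HBr) used = 0.2293 x 0.005800 = 0.001330 mol, which equals the excess n(KOH).
So n(KOH) consumed by the sample = 0.009208 - 0.001330 = 0.007879 mol.
n(C6H8O6) = 0.007879 / 1 = 0.007879 mol.
mass C6H8O6 = 0.007879 x 176.12 = 1.388 g, so %C6H8O6 = 1.388/2.3829 x 100 = 58.2%.

58.2%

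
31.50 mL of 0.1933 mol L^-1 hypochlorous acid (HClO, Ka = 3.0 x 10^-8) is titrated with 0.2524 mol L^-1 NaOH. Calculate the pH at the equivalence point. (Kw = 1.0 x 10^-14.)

10.28

n(HClO) = 0.1933 x 0.03150 = 0.006089 mol; V(NaOH) at equivalence = 0.006089/0.2524 = 0.02412 L.
At equivalence all the acid is converted to ClO-; total volume = 0.03150 + 0.02412 = 0.05562 L, so [ClO-] = 0.006089/0.05562 = 0.1095 M.
Kb = Kw/Ka = 1.0e-14 / 3.0 x 10^-8 = 3.33e-7.
[OH^-] = sqrt(Kb x [ClO-]) = sqrt(3.33e-7 x 0.1095) = 0.000191 M.
pOH = 3.72, so pH = 14.00 - 3.72 = 10.28.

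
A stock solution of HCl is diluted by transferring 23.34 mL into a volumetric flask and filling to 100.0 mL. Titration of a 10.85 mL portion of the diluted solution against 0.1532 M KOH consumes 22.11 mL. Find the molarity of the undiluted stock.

1.34 M

n(KOH) = 0.1532 x 0.02211 = 0.003387 mol.
n(HCl) in the aliquot = 0.003387 mol.
[diluted HCl] = 0.003387 / 0.01085 = 0.3122 M.
Dilution factor = 100.0/23.34 = 4.284, so [stock] = 0.3122 x 4.284 = 1.34 M.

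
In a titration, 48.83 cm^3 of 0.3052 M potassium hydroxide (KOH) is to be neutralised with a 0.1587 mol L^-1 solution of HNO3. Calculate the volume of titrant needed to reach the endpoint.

n(KOH) = 0.3052 mol/L x 0.04883 L = 0.01490 mol.
At equivalence n(HNO3) = n(KOH) = 0.01490 mol.
V(HNO3) = 0.01490 / 0.1587 = 0.09391 L = 93.9 mL.

93.9 mL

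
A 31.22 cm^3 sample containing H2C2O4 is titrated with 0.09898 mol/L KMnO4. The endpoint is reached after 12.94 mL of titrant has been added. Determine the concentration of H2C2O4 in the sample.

0.103 M

n(KMnO4) = 0.09898 x 0.01294 = 0.001281 mol.
From the balanced equation, 2 mol KMnO4 reacts with 5 mol H2C2O4, so n(H2C2O4) = 0.001281 x 5/2 = 0.003202 mol.
[H2C2O4] = 0.003202 / 0.03122 L = 0.103 M.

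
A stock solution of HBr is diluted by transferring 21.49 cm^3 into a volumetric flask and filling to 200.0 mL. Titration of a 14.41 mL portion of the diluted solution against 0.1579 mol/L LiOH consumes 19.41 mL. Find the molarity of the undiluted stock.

n(LiOH) = 0.1579 x 0.01941 = 0.003065 mol.
n(HBr) in the aliquot = 0.003065 mol.
[diluted HBr] = 0.003065 / 0.01441 = 0.2127 M.
Dilution factor = 200.0/21.49 = 9.307, so [stock] = 0.2127 x 9.307 = 1.98 M.

1.98 M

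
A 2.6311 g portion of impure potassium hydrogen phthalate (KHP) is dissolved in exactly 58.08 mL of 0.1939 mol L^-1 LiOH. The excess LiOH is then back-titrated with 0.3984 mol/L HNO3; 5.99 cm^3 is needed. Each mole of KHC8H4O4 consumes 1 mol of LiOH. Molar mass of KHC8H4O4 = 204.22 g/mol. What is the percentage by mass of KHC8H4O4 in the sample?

Total n(LiOH) added = 0.1939 x 0.05808 = 0.01126 mol.
n(HNO3) used = 0.3984 x 0.005990 = 0.002386 mol, which equals the excess n(LiOH).
So n(LiOH) consumed by the sample = 0.01126 - 0.002386 = 0.008875 mol.
n(KHC8H4O4) = 0.008875 / 1 = 0.008875 mol.
mass KHC8H4O4 = 0.008875 x 204.22 = 1.813 g, so %KHC8H4O4 = 1.813/2.6311 x 100 = 68.9%.

68.9%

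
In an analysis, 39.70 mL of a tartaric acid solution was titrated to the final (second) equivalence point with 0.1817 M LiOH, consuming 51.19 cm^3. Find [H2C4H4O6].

0.117 M

n(LiOH) = 0.1817 x 0.05119 = 0.009301 mol.
At the final (second) equivalence point, 2 mol OH^- react per mol H2C4H4O6, so n(H2C4H4O6) = 0.009301 / 2 = 0.004651 mol.
[H2C4H4O6] = 0.004651 / 0.03970 L = 0.117 M.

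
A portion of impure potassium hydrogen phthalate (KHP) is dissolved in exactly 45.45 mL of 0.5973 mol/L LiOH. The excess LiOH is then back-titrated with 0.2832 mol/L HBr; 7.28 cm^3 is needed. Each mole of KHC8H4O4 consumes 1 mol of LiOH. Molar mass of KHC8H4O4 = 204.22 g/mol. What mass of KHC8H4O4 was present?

5.12 g

Total n(LiOH) added = 0.5973 x 0.04545 = 0.02715 mol.
n(HBr) used = 0.2832 x 0.007280 = 0.002062 mol, which equals the excess n(LiOH).
So n(LiOH) consumed by the sample = 0.02715 - 0.002062 = 0.02509 mol.
n(KHC8H4O4) = 0.02509 / 1 = 0.02509 mol.
mass = 0.02509 mol x 204.22 g/mol = 5.12 g.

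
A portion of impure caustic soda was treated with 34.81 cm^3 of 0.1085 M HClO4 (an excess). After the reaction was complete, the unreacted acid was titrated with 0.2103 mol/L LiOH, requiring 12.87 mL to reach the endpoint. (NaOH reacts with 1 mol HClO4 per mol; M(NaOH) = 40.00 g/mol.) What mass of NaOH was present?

Total n(HClO4) added = 0.1085 x 0.03481 = 0.003777 mol.
n(LiOH) used = 0.2103 x 0.01287 = 0.002707 mol, which equals the excess n(HClO4).
So n(HClO4) consumed by the sample = 0.003777 - 0.002707 = 0.001070 mol.
n(NaOH) = 0.001070 / 1 = 0.001070 mol.
mass = 0.001070 mol x 40.00 g/mol = 0.0428 g.

0.0428 g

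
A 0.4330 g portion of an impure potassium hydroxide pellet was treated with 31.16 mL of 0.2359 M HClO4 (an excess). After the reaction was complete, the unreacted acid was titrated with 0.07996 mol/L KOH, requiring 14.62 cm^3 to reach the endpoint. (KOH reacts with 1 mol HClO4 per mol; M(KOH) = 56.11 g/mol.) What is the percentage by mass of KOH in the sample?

Total n(HClO4) added = 0.2359 x 0.03116 = 0.007351 mol.
n(KOH) used = 0.07996 x 0.01462 = 0.001169 mol, which equals the excess n(HClO4).
So n(HClO4) consumed by the sample = 0.007351 - 0.001169 = 0.006182 mol.
n(KOH) = 0.006182 / 1 = 0.006182 mol.
mass KOH = 0.006182 x 56.11 = 0.3469 g, so %KOH = 0.3469/0.4330 x 100 = 80.1%.

80.1%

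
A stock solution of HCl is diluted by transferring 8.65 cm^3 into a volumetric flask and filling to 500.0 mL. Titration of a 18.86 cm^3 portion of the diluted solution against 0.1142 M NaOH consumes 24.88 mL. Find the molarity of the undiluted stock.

8.71 M

n(NaOH) = 0.1142 x 0.02488 = 0.002841 mol.
n(HCl) in the aliquot = 0.002841 mol.
[diluted HCl] = 0.002841 / 0.01886 = 0.1507 M.
Dilution factor = 500.0/8.650 = 57.80, so [stock] = 0.1507 x 57.80 = 8.71 M.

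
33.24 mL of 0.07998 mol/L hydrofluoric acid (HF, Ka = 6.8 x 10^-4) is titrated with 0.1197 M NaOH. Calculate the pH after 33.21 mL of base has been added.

12.30

n(acid) = 0.07998 x 0.03324 = 0.002659 mol; n(NaOH) added = 0.1197 x 0.03321 = 0.003975 mol.
Base is in excess by 0.003975 - 0.002659 = 0.001317 mol in a total volume of 0.06645 L.
[OH^-] = 0.001317/0.06645 = 0.01981 M, so pOH = 1.70 and pH = 14.00 - 1.70 = 12.30.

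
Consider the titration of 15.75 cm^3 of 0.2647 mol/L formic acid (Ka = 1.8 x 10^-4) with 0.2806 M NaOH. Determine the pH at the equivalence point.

8.44

n(HCOOH) = 0.2647 x 0.01575 = 0.004169 mol; V(NaOH) at equivalence = 0.004169/0.2806 = 0.01486 L.
At equivalence all the acid is converted to HCOO-; total volume = 0.01575 + 0.01486 = 0.03061 L, so [HCOO-] = 0.004169/0.03061 = 0.1362 M.
Kb = Kw/Ka = 1.0e-14 / 1.8 x 10^-4 = 5.56e-11.
[OH^-] = sqrt(Kb x [HCOO-]) = sqrt(5.56e-11 x 0.1362) = 2.75e-6 M.
pOH = 5.56, so pH = 14.00 - 5.56 = 8.44.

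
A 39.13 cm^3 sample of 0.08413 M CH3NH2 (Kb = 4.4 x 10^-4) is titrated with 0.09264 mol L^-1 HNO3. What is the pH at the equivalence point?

6.00

n(CH3NH2) = 0.08413 x 0.03913 = 0.003292 mol; V(HNO3) at equivalence = 0.003292/0.09264 = 0.03554 L.
At equivalence the base is fully converted to CH3NH3+; total volume = 0.07467 L, so [CH3NH3+] = 0.003292/0.07467 = 0.04409 M.
Ka(CH3NH3+) = Kw/Kb = 1.0e-14 / 4.4 x 10^-4 = 2.27e-11.
[H^+] = sqrt(Ka x [CH3NH3+]) = sqrt(2.27e-11 x 0.04409) = 1.00e-6 M.
pH = -log(1.00e-6) = 6.00.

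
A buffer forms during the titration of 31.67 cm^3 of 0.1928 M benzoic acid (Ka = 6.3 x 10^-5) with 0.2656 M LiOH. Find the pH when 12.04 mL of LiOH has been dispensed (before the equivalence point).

Initial n(C6H5COOH) = 0.1928 x 0.03167 = 0.006106 mol.
n(LiOH) added = 0.2656 x 0.01204 = 0.003198 mol, converting that many moles of C6H5COOH to C6H5COO-.
Remaining n(C6H5COOH) = 0.002908 mol; n(C6H5COO-) = 0.003198 mol.
By Henderson-Hasselbalch, pH = pKa + log([A^-]/[HA]) = 4.20 + log(0.003198/0.002908) = 4.20 + (+0.04) = 4.24.

4.24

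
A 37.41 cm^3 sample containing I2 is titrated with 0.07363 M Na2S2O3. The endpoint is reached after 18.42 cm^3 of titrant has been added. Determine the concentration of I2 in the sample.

0.0181 M

n(Na2S2O3) = 0.07363 x 0.01842 = 0.001356 mol.
From the balanced equation, 2 mol Na2S2O3 reacts with 1 mol I2, so n(I2) = 0.001356 x 1/2 = 0.0006781 mol.
[I2] = 0.0006781 / 0.03741 L = 0.0181 M.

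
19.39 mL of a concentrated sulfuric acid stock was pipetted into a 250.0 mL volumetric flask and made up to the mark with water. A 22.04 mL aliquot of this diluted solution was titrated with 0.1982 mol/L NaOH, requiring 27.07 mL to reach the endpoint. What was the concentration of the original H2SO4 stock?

n(NaOH) = 0.1982 x 0.02707 = 0.005365 mol.
n(H2SO4) in the aliquot = 0.005365 x 1/2 = 0.002683 mol.
[diluted H2SO4] = 0.002683 / 0.02204 = 0.1217 M.
Dilution factor = 250.0/19.39 = 12.89, so [stock] = 0.1217 x 12.89 = 1.57 M.

1.57 M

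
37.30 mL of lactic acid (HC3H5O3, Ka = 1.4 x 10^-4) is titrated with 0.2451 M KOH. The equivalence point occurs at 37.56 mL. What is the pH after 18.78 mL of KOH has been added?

18.78 mL is exactly half the equivalence volume (37.56/2), i.e. the half-equivalence point.
There, n(HA) = n(A^-), so pH = pKa = -log(1.4 x 10^-4) = 3.85.

3.85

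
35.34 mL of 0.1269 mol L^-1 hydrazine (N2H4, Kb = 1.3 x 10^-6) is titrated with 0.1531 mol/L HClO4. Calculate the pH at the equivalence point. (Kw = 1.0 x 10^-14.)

n(N2H4) = 0.1269 x 0.03534 = 0.004485 mol; V(HClO4) at equivalence = 0.004485/0.1531 = 0.02929 L.
At equivalence the base is fully converted to N2H5+; total volume = 0.06463 L, so [N2H5+] = 0.004485/0.06463 = 0.06939 M.
Ka(N2H5+) = Kw/Kb = 1.0e-14 / 1.3 x 10^-6 = 7.69e-9.
[H^+] = sqrt(Ka x [N2H5+]) = sqrt(7.69e-9 x 0.06939) = 2.31e-5 M.
pH = -log(2.31e-5) = 4.64.

4.64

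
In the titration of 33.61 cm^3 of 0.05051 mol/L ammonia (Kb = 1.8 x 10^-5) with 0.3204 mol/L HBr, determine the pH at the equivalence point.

n(NH3) = 0.05051 x 0.03361 = 0.001698 mol; V(HBr) at equivalence = 0.001698/0.3204 = 0.005299 L.
At equivalence the base is fully converted to NH4+; total volume = 0.03891 L, so [NH4+] = 0.001698/0.03891 = 0.04363 M.
Ka(NH4+) = Kw/Kb = 1.0e-14 / 1.8 x 10^-5 = 5.56e-10.
[H^+] = sqrt(Ka x [NH4+]) = sqrt(5.56e-10 x 0.04363) = 4.92e-6 M.
pH = -log(4.92e-6) = 5.31.

5.31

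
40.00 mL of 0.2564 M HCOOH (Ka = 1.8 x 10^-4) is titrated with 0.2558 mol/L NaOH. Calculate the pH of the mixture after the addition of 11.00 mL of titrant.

3.32

Initial n(HCOOH) = 0.2564 x 0.04000 = 0.01026 mol.
n(NaOH) added = 0.2558 x 0.01100 = 0.002814 mol, converting that many moles of HCOOH to HCOO-.
Remaining n(HCOOH) = 0.007442 mol; n(HCOO-) = 0.002814 mol.
By Henderson-Hasselbalch, pH = pKa + log([A^-]/[HA]) = 3.74 + log(0.002814/0.007442) = 3.74 + (-0.42) = 3.32.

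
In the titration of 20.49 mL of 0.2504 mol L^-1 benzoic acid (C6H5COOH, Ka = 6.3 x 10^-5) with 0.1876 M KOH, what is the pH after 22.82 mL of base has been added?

Initial n(C6H5COOH) = 0.2504 x 0.02049 = 0.005131 mol.
n(KOH) added = 0.1876 x 0.02282 = 0.004281 mol, converting that many moles of C6H5COOH to C6H5COO-.
Remaining n(C6H5COOH) = 0.0008497 mol; n(C6H5COO-) = 0.004281 mol.
By Henderson-Hasselbalch, pH = pKa + log([A^-]/[HA]) = 4.20 + log(0.004281/0.0008497) = 4.20 + (+0.70) = 4.90.

4.90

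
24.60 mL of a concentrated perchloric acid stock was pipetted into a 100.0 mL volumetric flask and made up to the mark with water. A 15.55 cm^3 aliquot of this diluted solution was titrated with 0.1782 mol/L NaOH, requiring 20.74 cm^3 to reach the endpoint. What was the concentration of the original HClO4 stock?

n(NaOH) = 0.1782 x 0.02074 = 0.003696 mol.
n(HClO4) in the aliquot = 0.003696 mol.
[diluted HClO4] = 0.003696 / 0.01555 = 0.2377 M.
Dilution factor = 100.0/24.60 = 4.065, so [stock] = 0.2377 x 4.065 = 0.966 M.

0.966 M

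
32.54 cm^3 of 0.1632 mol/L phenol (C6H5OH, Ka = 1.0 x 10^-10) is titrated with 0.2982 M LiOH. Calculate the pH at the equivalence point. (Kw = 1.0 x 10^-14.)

11.51

n(C6H5OH) = 0.1632 x 0.03254 = 0.005311 mol; V(LiOH) at equivalence = 0.005311/0.2982 = 0.01781 L.
At equivalence all the acid is converted to C6H5O-; total volume = 0.03254 + 0.01781 = 0.05035 L, so [C6H5O-] = 0.005311/0.05035 = 0.1055 M.
Kb = Kw/Ka = 1.0e-14 / 1.0 x 10^-10 = 0.000100.
[OH^-] = sqrt(Kb x [C6H5O-]) = sqrt(0.000100 x 0.1055) = 0.00325 M.
pOH = 2.49, so pH = 14.00 - 2.49 = 11.51.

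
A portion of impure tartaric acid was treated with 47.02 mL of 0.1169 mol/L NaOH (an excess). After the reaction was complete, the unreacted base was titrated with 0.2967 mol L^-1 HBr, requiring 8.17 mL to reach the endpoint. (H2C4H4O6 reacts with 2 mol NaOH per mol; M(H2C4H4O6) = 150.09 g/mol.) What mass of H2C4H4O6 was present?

Total n(NaOH) added = 0.1169 x 0.04702 = 0.005497 mol.
n(HBr) used = 0.2967 x 0.008170 = 0.002424 mol, which equals the excess n(NaOH).
So n(NaOH) consumed by the sample = 0.005497 - 0.002424 = 0.003073 mol.
n(H2C4H4O6) = 0.003073 / 2 = 0.001536 mol.
mass = 0.001536 mol x 150.09 g/mol = 0.231 g.

0.231 g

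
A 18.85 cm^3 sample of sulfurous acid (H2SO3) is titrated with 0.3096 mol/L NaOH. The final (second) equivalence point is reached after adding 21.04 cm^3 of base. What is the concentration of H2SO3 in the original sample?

n(NaOH) = 0.3096 x 0.02104 = 0.006514 mol.
At the final (second) equivalence point, 2 mol OH^- react per mol H2SO3, so n(H2SO3) = 0.006514 / 2 = 0.003257 mol.
[H2SO3] = 0.003257 / 0.01885 L = 0.173 M.

0.173 M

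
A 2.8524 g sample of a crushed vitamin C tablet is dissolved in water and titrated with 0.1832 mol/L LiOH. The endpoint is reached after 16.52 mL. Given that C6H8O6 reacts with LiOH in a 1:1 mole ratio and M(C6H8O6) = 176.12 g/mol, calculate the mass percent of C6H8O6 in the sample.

18.7%

n(LiOH) = 0.1832 x 0.01652 = 0.003026 mol.
n(C6H8O6) = 0.003026 / 1 = 0.003026 mol.
mass of C6H8O6 = 0.003026 x 176.12 = 0.5330 g.
% purity = 0.5330 / 2.8524 x 100 = 18.7%.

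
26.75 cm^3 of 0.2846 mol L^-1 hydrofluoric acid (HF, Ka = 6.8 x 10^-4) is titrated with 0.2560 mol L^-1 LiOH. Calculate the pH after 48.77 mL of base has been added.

n(acid) = 0.2846 x 0.02675 = 0.007613 mol; n(LiOH) added = 0.2560 x 0.04877 = 0.01249 mol.
Base is in excess by 0.01249 - 0.007613 = 0.004872 mol in a total volume of 0.07552 L.
[OH^-] = 0.004872/0.07552 = 0.06451 M, so pOH = 1.19 and pH = 14.00 - 1.19 = 12.81.

12.81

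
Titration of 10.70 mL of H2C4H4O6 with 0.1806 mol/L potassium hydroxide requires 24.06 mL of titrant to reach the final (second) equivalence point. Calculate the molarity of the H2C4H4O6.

n(KOH) = 0.1806 x 0.02406 = 0.004345 mol.
At the final (second) equivalence point, 2 mol OH^- react per mol H2C4H4O6, so n(H2C4H4O6) = 0.004345 / 2 = 0.002173 mol.
[H2C4H4O6] = 0.002173 / 0.01070 L = 0.203 M.

0.203 M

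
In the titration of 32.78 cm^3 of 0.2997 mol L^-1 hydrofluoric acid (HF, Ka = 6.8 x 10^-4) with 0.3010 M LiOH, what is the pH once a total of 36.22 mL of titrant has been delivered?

n(acid) = 0.2997 x 0.03278 = 0.009824 mol; n(LiOH) added = 0.3010 x 0.03622 = 0.01090 mol.
Base is in excess by 0.01090 - 0.009824 = 0.001078 mol in a total volume of 0.06900 L.
[OH^-] = 0.001078/0.06900 = 0.01562 M, so pOH = 1.81 and pH = 14.00 - 1.81 = 12.19.

12.19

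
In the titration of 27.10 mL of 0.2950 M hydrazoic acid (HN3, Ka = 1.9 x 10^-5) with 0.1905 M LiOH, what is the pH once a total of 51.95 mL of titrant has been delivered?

12.38

n(acid) = 0.2950 x 0.02710 = 0.007994 mol; n(LiOH) added = 0.1905 x 0.05195 = 0.009896 mol.
Base is in excess by 0.009896 - 0.007994 = 0.001902 mol in a total volume of 0.07905 L.
[OH^-] = 0.001902/0.07905 = 0.02406 M, so pOH = 1.62 and pH = 14.00 - 1.62 = 12.38.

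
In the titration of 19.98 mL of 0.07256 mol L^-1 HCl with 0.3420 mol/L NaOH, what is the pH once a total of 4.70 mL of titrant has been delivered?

11.81

n(acid) = 0.07256 x 0.01998 = 0.001450 mol; n(NaOH) added = 0.3420 x 0.004700 = 0.001607 mol.
Base is in excess by 0.001607 - 0.001450 = 0.0001577 mol in a total volume of 0.02468 L.
[OH^-] = 0.0001577/0.02468 = 0.006388 M, so pOH = 2.19 and pH = 14.00 - 2.19 = 11.81.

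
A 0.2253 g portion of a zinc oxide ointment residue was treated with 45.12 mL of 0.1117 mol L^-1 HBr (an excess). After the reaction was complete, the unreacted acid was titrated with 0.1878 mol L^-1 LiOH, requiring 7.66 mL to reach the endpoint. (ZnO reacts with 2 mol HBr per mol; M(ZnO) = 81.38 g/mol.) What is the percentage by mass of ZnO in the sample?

65.0%

Total n(HBr) added = 0.1117 x 0.04512 = 0.005040 mol.
n(LiOH) used = 0.1878 x 0.007660 = 0.001439 mol, which equals the excess n(HBr).
So n(HBr) consumed by the sample = 0.005040 - 0.001439 = 0.003601 mol.
n(ZnO) = 0.003601 / 2 = 0.001801 mol.
mass ZnO = 0.001801 x 81.38 = 0.1465 g, so %ZnO = 0.1465/0.2253 x 100 = 65.0%.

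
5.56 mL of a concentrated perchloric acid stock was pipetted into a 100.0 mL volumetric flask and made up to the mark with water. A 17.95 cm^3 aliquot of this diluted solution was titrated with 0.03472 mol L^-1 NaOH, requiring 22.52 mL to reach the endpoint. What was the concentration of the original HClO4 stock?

n(NaOH) = 0.03472 x 0.02252 = 0.0007819 mol.
n(HClO4) in the aliquot = 0.0007819 mol.
[diluted HClO4] = 0.0007819 / 0.01795 = 0.04356 M.
Dilution factor = 100.0/5.560 = 17.99, so [stock] = 0.04356 x 17.99 = 0.783 M.

0.783 M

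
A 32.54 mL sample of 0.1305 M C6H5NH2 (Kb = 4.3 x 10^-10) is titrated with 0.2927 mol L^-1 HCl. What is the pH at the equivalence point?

n(C6H5NH2) = 0.1305 x 0.03254 = 0.004246 mol; V(HCl) at equivalence = 0.004246/0.2927 = 0.01451 L.
At equivalence the base is fully converted to C6H5NH3+; total volume = 0.04705 L, so [C6H5NH3+] = 0.004246/0.04705 = 0.09026 M.
Ka(C6H5NH3+) = Kw/Kb = 1.0e-14 / 4.3 x 10^-10 = 2.33e-5.
[H^+] = sqrt(Ka x [C6H5NH3+]) = sqrt(2.33e-5 x 0.09026) = 0.00145 M.
pH = -log(0.00145) = 2.84.

2.84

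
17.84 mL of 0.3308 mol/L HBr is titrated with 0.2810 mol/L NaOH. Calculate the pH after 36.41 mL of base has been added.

12.90

n(acid) = 0.3308 x 0.01784 = 0.005901 mol; n(NaOH) added = 0.2810 x 0.03641 = 0.01023 mol.
Base is in excess by 0.01023 - 0.005901 = 0.004330 mol in a total volume of 0.05425 L.
[OH^-] = 0.004330/0.05425 = 0.07981 M, so pOH = 1.10 and pH = 14.00 - 1.10 = 12.90.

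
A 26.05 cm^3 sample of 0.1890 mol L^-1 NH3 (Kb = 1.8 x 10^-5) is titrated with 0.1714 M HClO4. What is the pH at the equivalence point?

n(NH3) = 0.1890 x 0.02605 = 0.004923 mol; V(HClO4) at equivalence = 0.004923/0.1714 = 0.02872 L.
At equivalence the base is fully converted to NH4+; total volume = 0.05477 L, so [NH4+] = 0.004923/0.05477 = 0.08989 M.
Ka(NH4+) = Kw/Kb = 1.0e-14 / 1.8 x 10^-5 = 5.56e-10.
[H^+] = sqrt(Ka x [NH4+]) = sqrt(5.56e-10 x 0.08989) = 7.07e-6 M.
pH = -log(7.07e-6) = 5.15.

5.15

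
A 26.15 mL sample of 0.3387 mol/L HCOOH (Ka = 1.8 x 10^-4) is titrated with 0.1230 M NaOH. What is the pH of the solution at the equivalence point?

n(HCOOH) = 0.3387 x 0.02615 = 0.008857 mol; V(NaOH) at equivalence = 0.008857/0.1230 = 0.07201 L.
At equivalence all the acid is converted to HCOO-; total volume = 0.02615 + 0.07201 = 0.09816 L, so [HCOO-] = 0.008857/0.09816 = 0.09023 M.
Kb = Kw/Ka = 1.0e-14 / 1.8 x 10^-4 = 5.56e-11.
[OH^-] = sqrt(Kb x [HCOO-]) = sqrt(5.56e-11 x 0.09023) = 2.24e-6 M.
pOH = 5.65, so pH = 14.00 - 5.65 = 8.35.

8.35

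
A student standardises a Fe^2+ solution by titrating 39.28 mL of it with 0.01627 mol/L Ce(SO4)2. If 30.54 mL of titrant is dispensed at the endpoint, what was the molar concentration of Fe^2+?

n(Ce(SO4)2) = 0.01627 x 0.03054 = 0.0004969 mol.
From the balanced equation, 1 mol Ce(SO4)2 reacts with 1 mol Fe^2+, so n(Fe^2+) = 0.0004969 x 1/1 = 0.0004969 mol.
[Fe^2+] = 0.0004969 / 0.03928 L = 0.0126 M.

0.0126 M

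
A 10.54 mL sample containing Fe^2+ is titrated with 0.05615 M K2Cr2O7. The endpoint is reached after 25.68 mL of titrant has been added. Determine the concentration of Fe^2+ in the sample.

0.821 M

n(K2Cr2O7) = 0.05615 x 0.02568 = 0.001442 mol.
From the balanced equation, 1 mol K2Cr2O7 reacts with 6 mol Fe^2+, so n(Fe^2+) = 0.001442 x 6/1 = 0.008652 mol.
[Fe^2+] = 0.008652 / 0.01054 L = 0.821 M.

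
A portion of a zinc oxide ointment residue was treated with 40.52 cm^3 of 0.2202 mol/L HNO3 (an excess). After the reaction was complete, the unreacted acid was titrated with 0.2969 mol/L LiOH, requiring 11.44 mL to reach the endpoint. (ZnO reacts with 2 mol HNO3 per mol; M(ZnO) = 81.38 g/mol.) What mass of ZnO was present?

Total n(HNO3) added = 0.2202 x 0.04052 = 0.008923 mol.
n(LiOH) used = 0.2969 x 0.01144 = 0.003397 mol, which equals the excess n(HNO3).
So n(HNO3) consumed by the sample = 0.008923 - 0.003397 = 0.005526 mol.
n(ZnO) = 0.005526 / 2 = 0.002763 mol.
mass = 0.002763 mol x 81.38 g/mol = 0.225 g.

0.225 g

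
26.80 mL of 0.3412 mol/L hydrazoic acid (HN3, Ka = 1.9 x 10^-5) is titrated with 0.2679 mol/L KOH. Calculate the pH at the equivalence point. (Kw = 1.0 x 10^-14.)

n(HN3) = 0.3412 x 0.02680 = 0.009144 mol; V(KOH) at equivalence = 0.009144/0.2679 = 0.03413 L.
At equivalence all the acid is converted to N3-; total volume = 0.02680 + 0.03413 = 0.06093 L, so [N3-] = 0.009144/0.06093 = 0.1501 M.
Kb = Kw/Ka = 1.0e-14 / 1.9 x 10^-5 = 5.26e-10.
[OH^-] = sqrt(Kb x [N3-]) = sqrt(5.26e-10 x 0.1501) = 8.89e-6 M.
pOH = 5.05, so pH = 14.00 - 5.05 = 8.95.

8.95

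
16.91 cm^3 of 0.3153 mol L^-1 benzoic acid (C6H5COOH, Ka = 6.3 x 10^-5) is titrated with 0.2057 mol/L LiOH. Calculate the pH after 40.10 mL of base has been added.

n(acid) = 0.3153 x 0.01691 = 0.005332 mol; n(LiOH) added = 0.2057 x 0.04010 = 0.008249 mol.
Base is in excess by 0.008249 - 0.005332 = 0.002917 mol in a total volume of 0.05701 L.
[OH^-] = 0.002917/0.05701 = 0.05116 M, so pOH = 1.29 and pH = 14.00 - 1.29 = 12.71.

12.71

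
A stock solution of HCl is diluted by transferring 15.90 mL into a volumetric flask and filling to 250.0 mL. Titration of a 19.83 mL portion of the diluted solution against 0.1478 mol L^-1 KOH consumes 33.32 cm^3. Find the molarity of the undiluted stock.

n(KOH) = 0.1478 x 0.03332 = 0.004925 mol.
n(HCl) in the aliquot = 0.004925 mol.
[diluted HCl] = 0.004925 / 0.01983 = 0.2483 M.
Dilution factor = 250.0/15.90 = 15.72, so [stock] = 0.2483 x 15.72 = 3.90 M.

3.90 M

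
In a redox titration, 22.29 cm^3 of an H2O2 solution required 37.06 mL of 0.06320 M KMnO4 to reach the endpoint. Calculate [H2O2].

n(KMnO4) = 0.06320 x 0.03706 = 0.002342 mol.
From the balanced equation, 2 mol KMnO4 reacts with 5 mol H2O2, so n(H2O2) = 0.002342 x 5/2 = 0.005855 mol.
[H2O2] = 0.005855 / 0.02229 L = 0.263 M.

0.263 M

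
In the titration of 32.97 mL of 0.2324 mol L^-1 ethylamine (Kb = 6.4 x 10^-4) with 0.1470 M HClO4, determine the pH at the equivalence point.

5.93

n(C2H5NH2) = 0.2324 x 0.03297 = 0.007662 mol; V(HClO4) at equivalence = 0.007662/0.1470 = 0.05212 L.
At equivalence the base is fully converted to C2H5NH3+; total volume = 0.08509 L, so [C2H5NH3+] = 0.007662/0.08509 = 0.09004 M.
Ka(C2H5NH3+) = Kw/Kb = 1.0e-14 / 6.4 x 10^-4 = 1.56e-11.
[H^+] = sqrt(Ka x [C2H5NH3+]) = sqrt(1.56e-11 x 0.09004) = 1.19e-6 M.
pH = -log(1.19e-6) = 5.93.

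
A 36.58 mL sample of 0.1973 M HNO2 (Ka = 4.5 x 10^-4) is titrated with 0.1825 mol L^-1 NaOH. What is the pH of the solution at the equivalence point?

8.16

n(HNO2) = 0.1973 x 0.03658 = 0.007217 mol; V(NaOH) at equivalence = 0.007217/0.1825 = 0.03955 L.
At equivalence all the acid is converted to NO2-; total volume = 0.03658 + 0.03955 = 0.07613 L, so [NO2-] = 0.007217/0.07613 = 0.09481 M.
Kb = Kw/Ka = 1.0e-14 / 4.5 x 10^-4 = 2.22e-11.
[OH^-] = sqrt(Kb x [NO2-]) = sqrt(2.22e-11 x 0.09481) = 1.45e-6 M.
pOH = 5.84, so pH = 14.00 - 5.84 = 8.16.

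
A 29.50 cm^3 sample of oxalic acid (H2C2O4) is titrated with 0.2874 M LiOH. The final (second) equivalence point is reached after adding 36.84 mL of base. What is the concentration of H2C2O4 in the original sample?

0.179 M

n(LiOH) = 0.2874 x 0.03684 = 0.01059 mol.
At the final (second) equivalence point, 2 mol OH^- react per mol H2C2O4, so n(H2C2O4) = 0.01059 / 2 = 0.005294 mol.
[H2C2O4] = 0.005294 / 0.02950 L = 0.179 M.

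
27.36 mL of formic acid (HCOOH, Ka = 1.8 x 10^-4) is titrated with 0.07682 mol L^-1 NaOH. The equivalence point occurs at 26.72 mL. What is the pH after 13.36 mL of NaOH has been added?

13.36 mL is exactly half the equivalence volume (26.72/2), i.e. the half-equivalence point.
There, n(HA) = n(A^-), so pH = pKa = -log(1.8 x 10^-4) = 3.74.

3.74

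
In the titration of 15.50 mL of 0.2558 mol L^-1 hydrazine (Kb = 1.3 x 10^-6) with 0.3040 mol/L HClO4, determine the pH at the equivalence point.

4.49

n(N2H4) = 0.2558 x 0.01550 = 0.003965 mol; V(HClO4) at equivalence = 0.003965/0.3040 = 0.01304 L.
At equivalence the base is fully converted to N2H5+; total volume = 0.02854 L, so [N2H5+] = 0.003965/0.02854 = 0.1389 M.
Ka(N2H5+) = Kw/Kb = 1.0e-14 / 1.3 x 10^-6 = 7.69e-9.
[H^+] = sqrt(Ka x [N2H5+]) = sqrt(7.69e-9 x 0.1389) = 3.27e-5 M.
pH = -log(3.27e-5) = 4.49.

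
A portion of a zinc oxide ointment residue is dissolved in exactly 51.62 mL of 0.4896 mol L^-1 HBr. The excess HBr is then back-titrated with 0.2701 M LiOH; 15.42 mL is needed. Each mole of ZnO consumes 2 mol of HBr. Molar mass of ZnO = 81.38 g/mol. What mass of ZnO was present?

Total n(HBr) added = 0.4896 x 0.05162 = 0.02527 mol.
n(LiOH) used = 0.2701 x 0.01542 = 0.004165 mol, which equals the excess n(HBr).
So n(HBr) consumed by the sample = 0.02527 - 0.004165 = 0.02111 mol.
n(ZnO) = 0.02111 / 2 = 0.01055 mol.
mass = 0.01055 mol x 81.38 g/mol = 0.859 g.

0.859 g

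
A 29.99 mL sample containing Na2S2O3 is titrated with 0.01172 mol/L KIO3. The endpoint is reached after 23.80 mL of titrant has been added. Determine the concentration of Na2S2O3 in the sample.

0.0558 M

n(KIO3) = 0.01172 x 0.02380 = 0.0002789 mol.
From the balanced equation, 1 mol KIO3 reacts with 6 mol Na2S2O3, so n(Na2S2O3) = 0.0002789 x 6/1 = 0.001674 mol.
[Na2S2O3] = 0.001674 / 0.02999 L = 0.0558 M.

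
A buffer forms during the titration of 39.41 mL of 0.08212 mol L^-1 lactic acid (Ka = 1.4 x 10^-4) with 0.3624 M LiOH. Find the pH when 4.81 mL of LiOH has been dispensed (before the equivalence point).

Initial n(HC3H5O3) = 0.08212 x 0.03941 = 0.003236 mol.
n(LiOH) added = 0.3624 x 0.004810 = 0.001743 mol, converting that many moles of HC3H5O3 to C3H5O3-.
Remaining n(HC3H5O3) = 0.001493 mol; n(C3H5O3-) = 0.001743 mol.
By Henderson-Hasselbalch, pH = pKa + log([A^-]/[HA]) = 3.85 + log(0.001743/0.001493) = 3.85 + (+0.07) = 3.92.

3.92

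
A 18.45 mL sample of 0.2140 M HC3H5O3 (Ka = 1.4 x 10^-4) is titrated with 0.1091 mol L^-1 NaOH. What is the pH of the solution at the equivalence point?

8.36

n(HC3H5O3) = 0.2140 x 0.01845 = 0.003948 mol; V(NaOH) at equivalence = 0.003948/0.1091 = 0.03619 L.
At equivalence all the acid is converted to C3H5O3-; total volume = 0.01845 + 0.03619 = 0.05464 L, so [C3H5O3-] = 0.003948/0.05464 = 0.07226 M.
Kb = Kw/Ka = 1.0e-14 / 1.4 x 10^-4 = 7.14e-11.
[OH^-] = sqrt(Kb x [C3H5O3-]) = sqrt(7.14e-11 x 0.07226) = 2.27e-6 M.
pOH = 5.64, so pH = 14.00 - 5.64 = 8.36.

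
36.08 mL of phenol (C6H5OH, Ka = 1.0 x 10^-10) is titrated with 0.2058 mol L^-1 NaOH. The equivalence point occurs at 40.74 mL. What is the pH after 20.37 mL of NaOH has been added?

10.00

20.37 mL is exactly half the equivalence volume (40.74/2), i.e. the half-equivalence point.
There, n(HA) = n(A^-), so pH = pKa = -log(1.0 x 10^-10) = 10.00.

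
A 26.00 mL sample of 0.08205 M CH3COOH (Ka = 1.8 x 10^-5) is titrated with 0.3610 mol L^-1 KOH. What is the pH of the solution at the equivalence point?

8.78

n(CH3COOH) = 0.08205 x 0.02600 = 0.002133 mol; V(KOH) at equivalence = 0.002133/0.3610 = 0.005909 L.
At equivalence all the acid is converted to CH3COO-; total volume = 0.02600 + 0.005909 = 0.03191 L, so [CH3COO-] = 0.002133/0.03191 = 0.06685 M.
Kb = Kw/Ka = 1.0e-14 / 1.8 x 10^-5 = 5.56e-10.
[OH^-] = sqrt(Kb x [CH3COO-]) = sqrt(5.56e-10 x 0.06685) = 6.09e-6 M.
pOH = 5.22, so pH = 14.00 - 5.22 = 8.78.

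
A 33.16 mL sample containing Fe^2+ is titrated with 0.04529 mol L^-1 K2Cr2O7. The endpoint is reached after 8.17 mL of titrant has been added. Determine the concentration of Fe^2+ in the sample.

n(K2Cr2O7) = 0.04529 x 0.008170 = 0.0003700 mol.
From the balanced equation, 1 mol K2Cr2O7 reacts with 6 mol Fe^2+, so n(Fe^2+) = 0.0003700 x 6/1 = 0.002220 mol.
[Fe^2+] = 0.002220 / 0.03316 L = 0.0670 M.

0.0670 M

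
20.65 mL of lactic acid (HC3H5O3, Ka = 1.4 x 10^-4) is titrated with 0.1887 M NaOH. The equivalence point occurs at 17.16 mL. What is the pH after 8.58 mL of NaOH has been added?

3.85

8.58 mL is exactly half the equivalence volume (17.16/2), i.e. the half-equivalence point.
There, n(HA) = n(A^-), so pH = pKa = -log(1.4 x 10^-4) = 3.85.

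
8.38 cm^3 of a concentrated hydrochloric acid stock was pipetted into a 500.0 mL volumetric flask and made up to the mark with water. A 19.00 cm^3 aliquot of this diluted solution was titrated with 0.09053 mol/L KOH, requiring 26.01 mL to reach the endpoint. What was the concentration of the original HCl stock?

7.39 M

n(KOH) = 0.09053 x 0.02601 = 0.002355 mol.
n(HCl) in the aliquot = 0.002355 mol.
[diluted HCl] = 0.002355 / 0.01900 = 0.1239 M.
Dilution factor = 500.0/8.380 = 59.67, so [stock] = 0.1239 x 59.67 = 7.39 M.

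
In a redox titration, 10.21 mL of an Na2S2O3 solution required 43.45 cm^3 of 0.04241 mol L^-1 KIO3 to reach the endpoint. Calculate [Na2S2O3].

n(KIO3) = 0.04241 x 0.04345 = 0.001843 mol.
From the balanced equation, 1 mol KIO3 reacts with 6 mol Na2S2O3, so n(Na2S2O3) = 0.001843 x 6/1 = 0.01106 mol.
[Na2S2O3] = 0.01106 / 0.01021 L = 1.08 M.

1.08 M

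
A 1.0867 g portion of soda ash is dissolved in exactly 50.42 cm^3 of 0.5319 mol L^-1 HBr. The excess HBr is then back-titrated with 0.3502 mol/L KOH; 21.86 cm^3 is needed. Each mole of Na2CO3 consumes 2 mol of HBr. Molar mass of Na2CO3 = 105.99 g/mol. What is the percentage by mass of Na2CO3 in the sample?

Total n(HBr) added = 0.5319 x 0.05042 = 0.02682 mol.
n(KOH) used = 0.3502 x 0.02186 = 0.007655 mol, which equals the excess n(HBr).
So n(HBr) consumed by the sample = 0.02682 - 0.007655 = 0.01916 mol.
n(Na2CO3) = 0.01916 / 2 = 0.009582 mol.
mass Na2CO3 = 0.009582 x 105.99 = 1.016 g, so %Na2CO3 = 1.016/1.0867 x 100 = 93.5%.

93.5%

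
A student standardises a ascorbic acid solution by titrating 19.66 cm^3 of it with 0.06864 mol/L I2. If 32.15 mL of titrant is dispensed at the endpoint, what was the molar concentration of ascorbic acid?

n(I2) = 0.06864 x 0.03215 = 0.002207 mol.
From the balanced equation, 1 mol I2 reacts with 1 mol ascorbic acid, so n(ascorbic acid) = 0.002207 x 1/1 = 0.002207 mol.
[ascorbic acid] = 0.002207 / 0.01966 L = 0.112 M.

0.112 M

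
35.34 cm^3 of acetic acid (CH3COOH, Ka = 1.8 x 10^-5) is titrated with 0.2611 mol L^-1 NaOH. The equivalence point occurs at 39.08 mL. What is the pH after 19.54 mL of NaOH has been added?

19.54 mL is exactly half the equivalence volume (39.08/2), i.e. the half-equivalence point.
There, n(HA) = n(A^-), so pH = pKa = -log(1.8 x 10^-5) = 4.74.

4.74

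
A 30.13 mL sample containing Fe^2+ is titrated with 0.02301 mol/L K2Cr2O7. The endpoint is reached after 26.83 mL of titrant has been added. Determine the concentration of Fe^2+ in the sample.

0.123 M

n(K2Cr2O7) = 0.02301 x 0.02683 = 0.0006174 mol.
From the balanced equation, 1 mol K2Cr2O7 reacts with 6 mol Fe^2+, so n(Fe^2+) = 0.0006174 x 6/1 = 0.003704 mol.
[Fe^2+] = 0.003704 / 0.03013 L = 0.123 M.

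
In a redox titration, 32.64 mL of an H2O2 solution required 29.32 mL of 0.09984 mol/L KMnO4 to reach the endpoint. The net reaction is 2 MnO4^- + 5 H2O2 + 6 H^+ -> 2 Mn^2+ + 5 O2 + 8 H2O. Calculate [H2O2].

0.224 M

n(KMnO4) = 0.09984 x 0.02932 = 0.002927 mol.
From the balanced equation, 2 mol KMnO4 reacts with 5 mol H2O2, so n(H2O2) = 0.002927 x 5/2 = 0.007318 mol.
[H2O2] = 0.007318 / 0.03264 L = 0.224 M.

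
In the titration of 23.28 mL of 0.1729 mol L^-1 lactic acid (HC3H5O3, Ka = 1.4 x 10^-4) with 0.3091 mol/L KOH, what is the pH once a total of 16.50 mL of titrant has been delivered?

n(acid) = 0.1729 x 0.02328 = 0.004025 mol; n(KOH) added = 0.3091 x 0.01650 = 0.005100 mol.
Base is in excess by 0.005100 - 0.004025 = 0.001075 mol in a total volume of 0.03978 L.
[OH^-] = 0.001075/0.03978 = 0.02702 M, so pOH = 1.57 and pH = 14.00 - 1.57 = 12.43.

12.43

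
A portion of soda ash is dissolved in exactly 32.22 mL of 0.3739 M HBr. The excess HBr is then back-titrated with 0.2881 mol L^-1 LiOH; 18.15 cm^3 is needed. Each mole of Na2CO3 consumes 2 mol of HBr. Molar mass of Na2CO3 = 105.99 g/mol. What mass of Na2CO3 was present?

Total n(HBr) added = 0.3739 x 0.03222 = 0.01205 mol.
n(LiOH) used = 0.2881 x 0.01815 = 0.005229 mol, which equals the excess n(HBr).
So n(HBr) consumed by the sample = 0.01205 - 0.005229 = 0.006818 mol.
n(Na2CO3) = 0.006818 / 2 = 0.003409 mol.
mass = 0.003409 mol x 105.99 g/mol = 0.361 g.

0.361 g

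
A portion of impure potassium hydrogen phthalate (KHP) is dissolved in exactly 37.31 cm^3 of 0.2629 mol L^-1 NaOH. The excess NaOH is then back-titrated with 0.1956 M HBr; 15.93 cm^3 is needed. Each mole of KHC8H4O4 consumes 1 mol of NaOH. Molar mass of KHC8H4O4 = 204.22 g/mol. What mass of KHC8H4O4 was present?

1.37 g

Total n(NaOH) added = 0.2629 x 0.03731 = 0.009809 mol.
n(HBr) used = 0.1956 x 0.01593 = 0.003116 mol, which equals the excess n(NaOH).
So n(NaOH) consumed by the sample = 0.009809 - 0.003116 = 0.006693 mol.
n(KHC8H4O4) = 0.006693 / 1 = 0.006693 mol.
mass = 0.006693 mol x 204.22 g/mol = 1.37 g.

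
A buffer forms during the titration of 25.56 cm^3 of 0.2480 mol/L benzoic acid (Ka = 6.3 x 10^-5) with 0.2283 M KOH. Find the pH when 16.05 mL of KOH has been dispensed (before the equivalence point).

4.34

Initial n(C6H5COOH) = 0.2480 x 0.02556 = 0.006339 mol.
n(KOH) added = 0.2283 x 0.01605 = 0.003664 mol, converting that many moles of C6H5COOH to C6H5COO-.
Remaining n(C6H5COOH) = 0.002675 mol; n(C6H5COO-) = 0.003664 mol.
By Henderson-Hasselbalch, pH = pKa + log([A^-]/[HA]) = 4.20 + log(0.003664/0.002675) = 4.20 + (+0.14) = 4.34.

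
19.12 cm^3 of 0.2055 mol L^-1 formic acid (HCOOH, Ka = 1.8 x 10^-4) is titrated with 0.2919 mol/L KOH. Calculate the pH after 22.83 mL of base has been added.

12.81

n(acid) = 0.2055 x 0.01912 = 0.003929 mol; n(KOH) added = 0.2919 x 0.02283 = 0.006664 mol.
Base is in excess by 0.006664 - 0.003929 = 0.002735 mol in a total volume of 0.04195 L.
[OH^-] = 0.002735/0.04195 = 0.06519 M, so pOH = 1.19 and pH = 14.00 - 1.19 = 12.81.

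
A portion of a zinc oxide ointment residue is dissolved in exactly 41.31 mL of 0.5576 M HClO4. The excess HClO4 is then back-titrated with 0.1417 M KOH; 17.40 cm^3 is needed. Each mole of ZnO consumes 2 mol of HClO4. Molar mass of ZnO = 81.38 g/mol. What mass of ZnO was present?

0.837 g

Total n(HClO4) added = 0.5576 x 0.04131 = 0.02303 mol.
n(KOH) used = 0.1417 x 0.01740 = 0.002466 mol, which equals the excess n(HClO4).
So n(HClO4) consumed by the sample = 0.02303 - 0.002466 = 0.02057 mol.
n(ZnO) = 0.02057 / 2 = 0.01028 mol.
mass = 0.01028 mol x 81.38 g/mol = 0.837 g.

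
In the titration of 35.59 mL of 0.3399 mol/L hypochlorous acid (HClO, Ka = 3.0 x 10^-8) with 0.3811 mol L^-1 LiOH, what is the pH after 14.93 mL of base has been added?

Initial n(HClO) = 0.3399 x 0.03559 = 0.01210 mol.
n(LiOH) added = 0.3811 x 0.01493 = 0.005690 mol, converting that many moles of HClO to ClO-.
Remaining n(HClO) = 0.006407 mol; n(ClO-) = 0.005690 mol.
By Henderson-Hasselbalch, pH = pKa + log([A^-]/[HA]) = 7.52 + log(0.005690/0.006407) = 7.52 + (-0.05) = 7.47.

7.47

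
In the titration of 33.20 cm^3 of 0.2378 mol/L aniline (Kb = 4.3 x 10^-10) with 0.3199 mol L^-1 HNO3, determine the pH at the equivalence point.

n(C6H5NH2) = 0.2378 x 0.03320 = 0.007895 mol; V(HNO3) at equivalence = 0.007895/0.3199 = 0.02468 L.
At equivalence the base is fully converted to C6H5NH3+; total volume = 0.05788 L, so [C6H5NH3+] = 0.007895/0.05788 = 0.1364 M.
Ka(C6H5NH3+) = Kw/Kb = 1.0e-14 / 4.3 x 10^-10 = 2.33e-5.
[H^+] = sqrt(Ka x [C6H5NH3+]) = sqrt(2.33e-5 x 0.1364) = 0.00178 M.
pH = -log(0.00178) = 2.75.

2.75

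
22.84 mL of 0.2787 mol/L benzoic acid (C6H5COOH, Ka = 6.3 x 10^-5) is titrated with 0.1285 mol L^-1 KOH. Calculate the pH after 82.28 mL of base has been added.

12.60

n(acid) = 0.2787 x 0.02284 = 0.006366 mol; n(KOH) added = 0.1285 x 0.08228 = 0.01057 mol.
Base is in excess by 0.01057 - 0.006366 = 0.004207 mol in a total volume of 0.1051 L.
[OH^-] = 0.004207/0.1051 = 0.04003 M, so pOH = 1.40 and pH = 14.00 - 1.40 = 12.60.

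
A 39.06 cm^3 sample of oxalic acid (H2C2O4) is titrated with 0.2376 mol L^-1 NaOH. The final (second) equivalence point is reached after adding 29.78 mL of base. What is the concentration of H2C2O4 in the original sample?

n(NaOH) = 0.2376 x 0.02978 = 0.007076 mol.
At the final (second) equivalence point, 2 mol OH^- react per mol H2C2O4, so n(H2C2O4) = 0.007076 / 2 = 0.003538 mol.
[H2C2O4] = 0.003538 / 0.03906 L = 0.0906 M.

0.0906 M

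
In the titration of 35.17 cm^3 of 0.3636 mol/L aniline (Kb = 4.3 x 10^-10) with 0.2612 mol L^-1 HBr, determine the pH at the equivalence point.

2.73

n(C6H5NH2) = 0.3636 x 0.03517 = 0.01279 mol; V(HBr) at equivalence = 0.01279/0.2612 = 0.04896 L.
At equivalence the base is fully converted to C6H5NH3+; total volume = 0.08413 L, so [C6H5NH3+] = 0.01279/0.08413 = 0.1520 M.
Ka(C6H5NH3+) = Kw/Kb = 1.0e-14 / 4.3 x 10^-10 = 2.33e-5.
[H^+] = sqrt(Ka x [C6H5NH3+]) = sqrt(2.33e-5 x 0.1520) = 0.00188 M.
pH = -log(0.00188) = 2.73.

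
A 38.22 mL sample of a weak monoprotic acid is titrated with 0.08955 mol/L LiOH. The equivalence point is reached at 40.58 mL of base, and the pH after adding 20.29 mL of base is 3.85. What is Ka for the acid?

20.29 mL is half of the equivalence volume, so this is the half-equivalence point where [HA] = [A^-].
At half-equivalence pH = pKa, so pKa = 3.85.
Ka = 10^(-3.85) = 1.4 x 10^-4.

1.4 x 10^-4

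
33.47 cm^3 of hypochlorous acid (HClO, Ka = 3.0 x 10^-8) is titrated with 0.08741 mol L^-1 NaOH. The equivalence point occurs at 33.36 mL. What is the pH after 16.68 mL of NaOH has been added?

7.52

16.68 mL is exactly half the equivalence volume (33.36/2), i.e. the half-equivalence point.
There, n(HA) = n(A^-), so pH = pKa = -log(3.0 x 10^-8) = 7.52.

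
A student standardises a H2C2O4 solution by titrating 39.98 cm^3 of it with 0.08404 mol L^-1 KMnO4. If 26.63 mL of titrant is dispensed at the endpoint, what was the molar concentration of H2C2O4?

0.140 M

n(KMnO4) = 0.08404 x 0.02663 = 0.002238 mol.
From the balanced equation, 2 mol KMnO4 reacts with 5 mol H2C2O4, so n(H2C2O4) = 0.002238 x 5/2 = 0.005595 mol.
[H2C2O4] = 0.005595 / 0.03998 L = 0.140 M.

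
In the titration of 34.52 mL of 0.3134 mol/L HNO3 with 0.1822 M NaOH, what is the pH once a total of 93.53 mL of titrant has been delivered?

n(acid) = 0.3134 x 0.03452 = 0.01082 mol; n(NaOH) added = 0.1822 x 0.09353 = 0.01704 mol.
Base is in excess by 0.01704 - 0.01082 = 0.006223 mol in a total volume of 0.1281 L.
[OH^-] = 0.006223/0.1281 = 0.04860 M, so pOH = 1.31 and pH = 14.00 - 1.31 = 12.69.

12.69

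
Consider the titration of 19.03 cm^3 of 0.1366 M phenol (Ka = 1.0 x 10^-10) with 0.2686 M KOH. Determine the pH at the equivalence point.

n(C6H5OH) = 0.1366 x 0.01903 = 0.002599 mol; V(KOH) at equivalence = 0.002599/0.2686 = 0.009678 L.
At equivalence all the acid is converted to C6H5O-; total volume = 0.01903 + 0.009678 = 0.02871 L, so [C6H5O-] = 0.002599/0.02871 = 0.09055 M.
Kb = Kw/Ka = 1.0e-14 / 1.0 x 10^-10 = 0.000100.
[OH^-] = sqrt(Kb x [C6H5O-]) = sqrt(0.000100 x 0.09055) = 0.00301 M.
pOH = 2.52, so pH = 14.00 - 2.52 = 11.48.

11.48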